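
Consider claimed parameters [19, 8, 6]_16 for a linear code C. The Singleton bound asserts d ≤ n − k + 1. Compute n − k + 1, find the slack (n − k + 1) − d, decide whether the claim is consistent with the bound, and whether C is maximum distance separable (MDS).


Singleton RHS = n − k + 1 = 12, slack = 6, bound satisfied, not MDS.

Singleton bound: d ≤ n − k + 1.
Here n = 19, k = 8, so n − k + 1 = 12.
Given d = 6, check d ≤ 12: YES.
Slack = (n − k + 1) − d = 6.
The code is NOT MDS (slack = 6 > 0).
Description: the claimed parameters are [19, 8, 6]_16; such a code would be non-MDS.


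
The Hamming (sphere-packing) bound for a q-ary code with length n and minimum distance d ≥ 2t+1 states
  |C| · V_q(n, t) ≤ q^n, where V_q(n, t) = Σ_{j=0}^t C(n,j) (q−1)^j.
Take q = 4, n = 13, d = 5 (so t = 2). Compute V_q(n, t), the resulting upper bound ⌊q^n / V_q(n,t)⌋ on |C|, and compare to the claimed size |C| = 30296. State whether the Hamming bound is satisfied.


V_q(n, t) = 742, q^n = 67108864, Hamming bound = 90443, |C| = 30296 ≤ bound (satisfied).

Step 1: Compute V_q(n, t) = Σ_{j=0}^2 C(n, j) (q−1)^j.
  j = 0: C(13,0)·(3)^0 = 1·1 = 1.
  j = 1: C(13,1)·(3)^1 = 13·3 = 39.
  j = 2: C(13,2)·(3)^2 = 78·9 = 702.
  V_q(n, t) = 1 + 39 + 702 = 742.
Step 2: q^n = 4^13 = 67108864.
Step 3: Hamming bound ⌊q^n / V_q(n,t)⌋ = ⌊67108864/742⌋ = 90443.
Step 4: Compare |C| = 30296 to 90443: satisfied.
The claimed |C| lies below the Hamming bound.


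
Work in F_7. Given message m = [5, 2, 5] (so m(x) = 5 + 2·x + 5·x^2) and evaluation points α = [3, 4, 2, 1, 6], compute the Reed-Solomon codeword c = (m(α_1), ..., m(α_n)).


c = [0, 2, 1, 5, 1]

Message polynomial: m(x) = 5 + 2·x + 5·x^2 (mod 7).
For each evaluation point α_i, compute m(α_i) mod 7:
  α_1 = 3: Horner steps 5 → 3 → 0, so m(3) = 0.
  α_2 = 4: Horner steps 5 → 1 → 2, so m(4) = 2.
  α_3 = 2: Horner steps 5 → 5 → 1, so m(2) = 1.
  α_4 = 1: Horner steps 5 → 0 → 5, so m(1) = 5.
  α_5 = 6: Horner steps 5 → 4 → 1, so m(6) = 1.
Codeword c = [0, 2, 1, 5, 1] ∈ F_7^5.


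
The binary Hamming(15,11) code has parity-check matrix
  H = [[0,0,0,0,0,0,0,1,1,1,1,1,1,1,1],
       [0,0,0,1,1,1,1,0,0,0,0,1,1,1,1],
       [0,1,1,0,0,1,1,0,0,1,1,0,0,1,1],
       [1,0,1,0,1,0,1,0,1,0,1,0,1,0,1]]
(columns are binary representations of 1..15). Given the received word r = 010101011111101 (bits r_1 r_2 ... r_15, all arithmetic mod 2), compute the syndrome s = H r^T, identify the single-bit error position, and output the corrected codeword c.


s = (1, 1, 1, 0)^T, error position = 14, corrected codeword c = 010101011111111

Compute s = H r^T mod 2 one row at a time:
  s_1 = 1 + 1 + 1 + 1 + 1 + 1 + 0 + 1 = 7 ≡ 1 (mod 2).
  s_2 = 1 + 0 + 1 + 0 + 1 + 1 + 0 + 1 = 5 ≡ 1 (mod 2).
  s_3 = 1 + 0 + 1 + 0 + 1 + 1 + 0 + 1 = 5 ≡ 1 (mod 2).
  s_4 = 0 + 0 + 0 + 0 + 1 + 1 + 1 + 1 = 4 ≡ 0 (mod 2).
s = (1, 1, 1, 0)^T — this equals column 14 of H (binary 1110), so error is at position 14.
Correct: flip bit 14 of r = 010101011111101 to get c = 010101011111111.


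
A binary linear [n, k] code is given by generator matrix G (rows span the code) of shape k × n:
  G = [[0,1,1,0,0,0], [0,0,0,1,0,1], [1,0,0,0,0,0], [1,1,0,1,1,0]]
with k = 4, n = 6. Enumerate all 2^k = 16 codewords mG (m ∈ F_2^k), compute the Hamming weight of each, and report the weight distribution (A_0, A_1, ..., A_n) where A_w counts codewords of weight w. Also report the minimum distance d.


Weight distribution: A_0 = 1, A_1 = 1, A_2 = 2, A_3 = 6, A_4 = 5, A_5 = 1. Minimum distance d = 1.

Enumerate all 2^4 = 16 messages m ∈ F_2^4.
For each, compute codeword c = mG in F_2^6, then tally its weight.
  m = 0000 → c = 000000, weight = 0.
  m = 1000 → c = 011000, weight = 2.
  m = 0100 → c = 000101, weight = 2.
  m = 1100 → c = 011101, weight = 4.
  m = 0010 → c = 100000, weight = 1.
  m = 1010 → c = 111000, weight = 3.
  m = 0110 → c = 100101, weight = 3.
  m = 1110 → c = 111101, weight = 5.
  m = 0001 → c = 110110, weight = 4.
  m = 1001 → c = 101110, weight = 4.
  m = 0101 → c = 110011, weight = 4.
  m = 1101 → c = 101011, weight = 4.
  m = 0011 → c = 010110, weight = 3.
  m = 1011 → c = 001110, weight = 3.
  m = 0111 → c = 010011, weight = 3.
  m = 1111 → c = 001011, weight = 3.
Tally weights:
  weight 0: 1 codewords.
  weight 1: 1 codewords.
  weight 2: 2 codewords.
  weight 3: 6 codewords.
  weight 4: 5 codewords.
  weight 5: 1 codewords.
Minimum distance d = smallest w > 0 with A_w > 0 = 1.
Sanity: Σ A_w = 16 = 2^4 = 16 ✓.


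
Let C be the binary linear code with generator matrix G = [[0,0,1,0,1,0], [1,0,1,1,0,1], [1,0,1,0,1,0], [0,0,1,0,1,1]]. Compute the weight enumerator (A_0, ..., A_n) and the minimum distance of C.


Weight distribution: A_0 = 1, A_1 = 2, A_2 = 4, A_3 = 6, A_4 = 3. Minimum distance d = 1.

Enumerate all 2^4 = 16 messages m ∈ F_2^4.
For each, compute codeword c = mG in F_2^6, then tally its weight.
  m = 0000 → c = 000000, weight = 0.
  m = 1000 → c = 001010, weight = 2.
  m = 0100 → c = 101101, weight = 4.
  m = 1100 → c = 100111, weight = 4.
  m = 0010 → c = 101010, weight = 3.
  m = 1010 → c = 100000, weight = 1.
  m = 0110 → c = 000111, weight = 3.
  m = 1110 → c = 001101, weight = 3.
  m = 0001 → c = 001011, weight = 3.
  m = 1001 → c = 000001, weight = 1.
  m = 0101 → c = 100110, weight = 3.
  m = 1101 → c = 101100, weight = 3.
  m = 0011 → c = 100001, weight = 2.
  m = 1011 → c = 101011, weight = 4.
  m = 0111 → c = 001100, weight = 2.
  m = 1111 → c = 000110, weight = 2.
Tally weights:
  weight 0: 1 codewords.
  weight 1: 2 codewords.
  weight 2: 4 codewords.
  weight 3: 6 codewords.
  weight 4: 3 codewords.
Minimum distance d = smallest w > 0 with A_w > 0 = 1.
Sanity: Σ A_w = 16 = 2^4 = 16 ✓.


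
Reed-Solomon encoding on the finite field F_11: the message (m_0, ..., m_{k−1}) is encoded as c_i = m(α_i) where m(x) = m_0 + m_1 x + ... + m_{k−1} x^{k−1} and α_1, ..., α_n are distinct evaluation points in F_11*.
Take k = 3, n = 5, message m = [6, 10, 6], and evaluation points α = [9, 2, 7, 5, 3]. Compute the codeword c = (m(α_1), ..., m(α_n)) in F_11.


c = [10, 6, 7, 8, 2]

Message polynomial: m(x) = 6 + 10·x + 6·x^2 (mod 11).
For each evaluation point α_i, compute m(α_i) mod 11:
  α_1 = 9: Horner steps 6 → 9 → 10, so m(9) = 10.
  α_2 = 2: Horner steps 6 → 0 → 6, so m(2) = 6.
  α_3 = 7: Horner steps 6 → 8 → 7, so m(7) = 7.
  α_4 = 5: Horner steps 6 → 7 → 8, so m(5) = 8.
  α_5 = 3: Horner steps 6 → 6 → 2, so m(3) = 2.
Codeword c = [10, 6, 7, 8, 2] ∈ F_11^5.


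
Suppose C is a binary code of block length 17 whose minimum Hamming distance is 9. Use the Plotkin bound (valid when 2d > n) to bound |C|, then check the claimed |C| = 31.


Plotkin bound M ≤ 18; given |C| = 31 > bound (violated).

Check applicability: 2d = 18, n = 17.
2d − n = 1 > 0, so Plotkin applies.
Compute d/(2d−n) = 9/1 ≈ 9.0000.
⌊d/(2d−n)⌋ = 9.
Plotkin bound: M ≤ 2·9 = 18.
Given |C| = 31, check: VIOLATED.
This |C| is above the Plotkin bound, so no binary code with n = 17, d = 9 and 31 codewords exists.


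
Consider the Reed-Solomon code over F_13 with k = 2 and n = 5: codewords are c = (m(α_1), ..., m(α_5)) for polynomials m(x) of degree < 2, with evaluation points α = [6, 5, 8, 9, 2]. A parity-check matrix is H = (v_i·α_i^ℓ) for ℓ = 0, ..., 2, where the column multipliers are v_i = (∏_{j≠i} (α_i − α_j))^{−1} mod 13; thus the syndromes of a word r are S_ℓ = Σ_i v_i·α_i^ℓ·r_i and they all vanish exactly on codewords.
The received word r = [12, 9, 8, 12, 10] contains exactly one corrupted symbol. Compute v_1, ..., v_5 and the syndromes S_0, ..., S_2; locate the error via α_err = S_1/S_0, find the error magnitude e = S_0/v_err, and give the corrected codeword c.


S = (7, 3, 5), error at position 1, error magnitude e = 12, c = [0, 9, 8, 12, 10].

Step 1: column multipliers v_i = (∏_{j≠i}(α_i − α_j))^{−1} mod 13.
  i = 1 (α = 6): (6−5)(6−8)(6−9)(6−2) = 1·(−2)·(−3)·4 = 24 ≡ 11, so v_1 = 11^{−1} = 6 (mod 13).
  i = 2 (α = 5): (5−6)(5−8)(5−9)(5−2) = (−1)·(−3)·(−4)·3 = −36 ≡ 3, so v_2 = 3^{−1} = 9 (mod 13).
  i = 3 (α = 8): (8−6)(8−5)(8−9)(8−2) = 2·3·(−1)·6 = −36 ≡ 3, so v_3 = 3^{−1} = 9 (mod 13).
  i = 4 (α = 9): (9−6)(9−5)(9−8)(9−2) = 3·4·1·7 = 84 ≡ 6, so v_4 = 6^{−1} = 11 (mod 13).
  i = 5 (α = 2): (2−6)(2−5)(2−8)(2−9) = (−4)·(−3)·(−6)·(−7) = 504 ≡ 10, so v_5 = 10^{−1} = 4 (mod 13).
  v = [6, 9, 9, 11, 4].
Step 2: syndromes of r = [12, 9, 8, 12, 10] (all sums mod 13).
  S_0 = Σ v_i r_i = 6·12 + 9·9 + 9·8 + 11·12 + 4·10 = 397 ≡ 7.
  S_1 = Σ v_i α_i r_i = 6·6·12 + 9·5·9 + 9·8·8 + 11·9·12 + 4·2·10 = 2681 ≡ 3.
  α_i^2 mod 13 = [10, 12, 12, 3, 4].
  S_2 = Σ v_i α_i^2 r_i = 6·10·12 + 9·12·9 + 9·12·8 + 11·3·12 + 4·4·10 = 3112 ≡ 5.
  S = (7, 3, 5) ≠ 0, so r is not a codeword (an error is present).
Step 3: locate the error. For a single error e at position i, S_ℓ = v_i·e·α_i^ℓ, so α_err = S_1/S_0.
  S_0^{−1} = 7^{−1} = 2 (mod 13), so α_err = 3·2 = 6 ≡ 6 = α_1. Error position i = 1.
  Consistency check: S_2/S_1 = 5·9 = 45 ≡ 6 = α_err ✓ (single-error assumption holds).
Step 4: error magnitude e = S_0/v_1 = S_0·∏_{j≠1}(α_1 − α_j) = 7·11 = 77 ≡ 12 (mod 13).
Step 5: correct position 1: c_1 = r_1 − e = 12 − 12 ≡ 0 (mod 13). Hence c = [0, 9, 8, 12, 10].
  Check: interpolating c through the α_i gives m(x) = 2 + 4·x (degree < 2) with m(α_i) = c_i for every i, so c is indeed a codeword.


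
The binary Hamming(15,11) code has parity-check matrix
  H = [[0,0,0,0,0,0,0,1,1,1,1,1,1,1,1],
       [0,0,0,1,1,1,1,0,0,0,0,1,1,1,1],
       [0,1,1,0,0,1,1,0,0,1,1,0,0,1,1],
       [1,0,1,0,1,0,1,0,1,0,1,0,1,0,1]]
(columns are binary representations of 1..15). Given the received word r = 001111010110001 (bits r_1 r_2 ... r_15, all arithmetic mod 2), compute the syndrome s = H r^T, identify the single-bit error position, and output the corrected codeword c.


s = (0, 0, 1, 0)^T, error position = 2, corrected codeword c = 011111010110001

Compute s = H r^T mod 2 one row at a time:
  s_1 = 1 + 0 + 1 + 1 + 0 + 0 + 0 + 1 = 4 ≡ 0 (mod 2).
  s_2 = 1 + 1 + 1 + 0 + 0 + 0 + 0 + 1 = 4 ≡ 0 (mod 2).
  s_3 = 0 + 1 + 1 + 0 + 1 + 1 + 0 + 1 = 5 ≡ 1 (mod 2).
  s_4 = 0 + 1 + 1 + 0 + 0 + 1 + 0 + 1 = 4 ≡ 0 (mod 2).
s = (0, 0, 1, 0)^T — this equals column 2 of H (binary 0010), so error is at position 2.
Correct: flip bit 2 of r = 001111010110001 to get c = 011111010110001.


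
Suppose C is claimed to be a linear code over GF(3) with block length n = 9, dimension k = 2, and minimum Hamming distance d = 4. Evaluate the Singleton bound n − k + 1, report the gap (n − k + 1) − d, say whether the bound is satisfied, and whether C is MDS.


Singleton RHS = n − k + 1 = 8, slack = 4, bound satisfied, not MDS.

Singleton bound: d ≤ n − k + 1.
Here n = 9, k = 2, so n − k + 1 = 8.
Given d = 4, check d ≤ 8: YES.
Slack = (n − k + 1) − d = 4.
The code is NOT MDS (slack = 4 > 0).
Description: the claimed parameters are [9, 2, 4]_3; such a code would be non-MDS.


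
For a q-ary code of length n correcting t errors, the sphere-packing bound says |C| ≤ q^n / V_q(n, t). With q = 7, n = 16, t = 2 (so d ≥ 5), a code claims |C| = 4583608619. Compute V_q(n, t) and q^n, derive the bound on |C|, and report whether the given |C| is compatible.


V_q(n, t) = 4417, q^n = 33232930569601, Hamming bound = 7523869270, |C| = 4583608619 ≤ bound (satisfied).

Step 1: Compute V_q(n, t) = Σ_{j=0}^2 C(n, j) (q−1)^j.
  j = 0: C(16,0)·(6)^0 = 1·1 = 1.
  j = 1: C(16,1)·(6)^1 = 16·6 = 96.
  j = 2: C(16,2)·(6)^2 = 120·36 = 4320.
  V_q(n, t) = 1 + 96 + 4320 = 4417.
Step 2: q^n = 7^16 = 33232930569601.
Step 3: Hamming bound ⌊q^n / V_q(n,t)⌋ = ⌊33232930569601/4417⌋ = 7523869270.
Step 4: Compare |C| = 4583608619 to 7523869270: satisfied.
The claimed |C| lies below the Hamming bound.


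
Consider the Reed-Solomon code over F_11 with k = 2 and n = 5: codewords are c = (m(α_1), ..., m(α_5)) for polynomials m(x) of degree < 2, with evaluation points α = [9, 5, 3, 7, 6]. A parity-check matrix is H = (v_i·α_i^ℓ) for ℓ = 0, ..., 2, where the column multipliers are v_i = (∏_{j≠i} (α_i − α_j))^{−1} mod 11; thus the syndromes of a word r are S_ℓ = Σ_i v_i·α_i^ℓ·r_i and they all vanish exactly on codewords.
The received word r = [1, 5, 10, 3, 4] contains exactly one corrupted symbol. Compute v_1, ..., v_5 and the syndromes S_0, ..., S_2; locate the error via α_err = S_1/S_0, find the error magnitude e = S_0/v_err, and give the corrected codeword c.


S = (3, 9, 5), error at position 3, error magnitude e = 3, c = [1, 5, 7, 3, 4].

Step 1: column multipliers v_i = (∏_{j≠i}(α_i − α_j))^{−1} mod 11.
  i = 1 (α = 9): (9−5)(9−3)(9−7)(9−6) = 4·6·2·3 = 144 ≡ 1, so v_1 = 1^{−1} = 1 (mod 11).
  i = 2 (α = 5): (5−9)(5−3)(5−7)(5−6) = (−4)·2·(−2)·(−1) = −16 ≡ 6, so v_2 = 6^{−1} = 2 (mod 11).
  i = 3 (α = 3): (3−9)(3−5)(3−7)(3−6) = (−6)·(−2)·(−4)·(−3) = 144 ≡ 1, so v_3 = 1^{−1} = 1 (mod 11).
  i = 4 (α = 7): (7−9)(7−5)(7−3)(7−6) = (−2)·2·4·1 = −16 ≡ 6, so v_4 = 6^{−1} = 2 (mod 11).
  i = 5 (α = 6): (6−9)(6−5)(6−3)(6−7) = (−3)·1·3·(−1) = 9 ≡ 9, so v_5 = 9^{−1} = 5 (mod 11).
  v = [1, 2, 1, 2, 5].
Step 2: syndromes of r = [1, 5, 10, 3, 4] (all sums mod 11).
  S_0 = Σ v_i r_i = 1·1 + 2·5 + 1·10 + 2·3 + 5·4 = 47 ≡ 3.
  S_1 = Σ v_i α_i r_i = 1·9·1 + 2·5·5 + 1·3·10 + 2·7·3 + 5·6·4 = 251 ≡ 9.
  α_i^2 mod 11 = [4, 3, 9, 5, 3].
  S_2 = Σ v_i α_i^2 r_i = 1·4·1 + 2·3·5 + 1·9·10 + 2·5·3 + 5·3·4 = 214 ≡ 5.
  S = (3, 9, 5) ≠ 0, so r is not a codeword (an error is present).
Step 3: locate the error. For a single error e at position i, S_ℓ = v_i·e·α_i^ℓ, so α_err = S_1/S_0.
  S_0^{−1} = 3^{−1} = 4 (mod 11), so α_err = 9·4 = 36 ≡ 3 = α_3. Error position i = 3.
  Consistency check: S_2/S_1 = 5·5 = 25 ≡ 3 = α_err ✓ (single-error assumption holds).
Step 4: error magnitude e = S_0/v_3 = S_0·∏_{j≠3}(α_3 − α_j) = 3·1 = 3 ≡ 3 (mod 11).
Step 5: correct position 3: c_3 = r_3 − e = 10 − 3 ≡ 7 (mod 11). Hence c = [1, 5, 7, 3, 4].
  Check: interpolating c through the α_i gives m(x) = 10 + 10·x (degree < 2) with m(α_i) = c_i for every i, so c is indeed a codeword.


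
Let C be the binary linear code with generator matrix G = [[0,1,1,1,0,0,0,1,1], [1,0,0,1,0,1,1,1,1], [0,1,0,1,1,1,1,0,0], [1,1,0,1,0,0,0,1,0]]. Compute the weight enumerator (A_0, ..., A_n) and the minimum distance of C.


Weight distribution: A_0 = 1, A_3 = 2, A_4 = 4, A_5 = 6, A_6 = 2, A_8 = 1. Minimum distance d = 3.

Enumerate all 2^4 = 16 messages m ∈ F_2^4.
For each, compute codeword c = mG in F_2^9, then tally its weight.
  m = 0000 → c = 000000000, weight = 0.
  m = 1000 → c = 011100011, weight = 5.
  m = 0100 → c = 100101111, weight = 6.
  m = 1100 → c = 111001100, weight = 5.
  m = 0010 → c = 010111100, weight = 5.
  m = 1010 → c = 001011111, weight = 6.
  m = 0110 → c = 110010011, weight = 5.
  m = 1110 → c = 101110000, weight = 4.
  m = 0001 → c = 110100010, weight = 4.
  m = 1001 → c = 101000001, weight = 3.
  m = 0101 → c = 010001101, weight = 4.
  m = 1101 → c = 001101110, weight = 5.
  m = 0011 → c = 100011110, weight = 5.
  m = 1011 → c = 111111101, weight = 8.
  m = 0111 → c = 000110001, weight = 3.
  m = 1111 → c = 011010010, weight = 4.
Tally weights:
  weight 0: 1 codewords.
  weight 3: 2 codewords.
  weight 4: 4 codewords.
  weight 5: 6 codewords.
  weight 6: 2 codewords.
  weight 8: 1 codewords.
Minimum distance d = smallest w > 0 with A_w > 0 = 3.
Sanity: Σ A_w = 16 = 2^4 = 16 ✓.


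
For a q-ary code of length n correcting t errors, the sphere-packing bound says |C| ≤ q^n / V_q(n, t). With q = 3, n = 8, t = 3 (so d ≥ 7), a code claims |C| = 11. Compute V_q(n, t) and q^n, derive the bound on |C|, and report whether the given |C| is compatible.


V_q(n, t) = 577, q^n = 6561, Hamming bound = 11, |C| = 11 ≤ bound (satisfied).

Step 1: Compute V_q(n, t) = Σ_{j=0}^3 C(n, j) (q−1)^j.
  j = 0: C(8,0)·(2)^0 = 1·1 = 1.
  j = 1: C(8,1)·(2)^1 = 8·2 = 16.
  j = 2: C(8,2)·(2)^2 = 28·4 = 112.
  j = 3: C(8,3)·(2)^3 = 56·8 = 448.
  V_q(n, t) = 1 + 16 + 112 + 448 = 577.
Step 2: q^n = 3^8 = 6561.
Step 3: Hamming bound ⌊q^n / V_q(n,t)⌋ = ⌊6561/577⌋ = 11.
Step 4: Compare |C| = 11 to 11: satisfied.
The claimed |C| lies at the Hamming bound (tight).


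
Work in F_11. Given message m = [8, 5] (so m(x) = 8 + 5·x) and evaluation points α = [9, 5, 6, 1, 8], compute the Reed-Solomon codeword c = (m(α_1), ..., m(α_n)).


c = [9, 0, 5, 2, 4]

Message polynomial: m(x) = 8 + 5·x (mod 11).
For each evaluation point α_i, compute m(α_i) mod 11:
  α_1 = 9: Horner steps 5 → 9, so m(9) = 9.
  α_2 = 5: Horner steps 5 → 0, so m(5) = 0.
  α_3 = 6: Horner steps 5 → 5, so m(6) = 5.
  α_4 = 1: Horner steps 5 → 2, so m(1) = 2.
  α_5 = 8: Horner steps 5 → 4, so m(8) = 4.
Codeword c = [9, 0, 5, 2, 4] ∈ F_11^5.


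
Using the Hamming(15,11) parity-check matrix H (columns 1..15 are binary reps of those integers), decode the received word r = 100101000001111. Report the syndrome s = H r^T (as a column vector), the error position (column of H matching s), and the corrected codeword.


s = (0, 0, 1, 1)^T, error position = 3, corrected codeword c = 101101000001111

Compute s = H r^T mod 2 one row at a time:
  s_1 = 0 + 0 + 0 + 0 + 1 + 1 + 1 + 1 = 4 ≡ 0 (mod 2).
  s_2 = 1 + 0 + 1 + 0 + 1 + 1 + 1 + 1 = 6 ≡ 0 (mod 2).
  s_3 = 0 + 0 + 1 + 0 + 0 + 0 + 1 + 1 = 3 ≡ 1 (mod 2).
  s_4 = 1 + 0 + 0 + 0 + 0 + 0 + 1 + 1 = 3 ≡ 1 (mod 2).
s = (0, 0, 1, 1)^T — this equals column 3 of H (binary 0011), so error is at position 3.
Correct: flip bit 3 of r = 100101000001111 to get c = 101101000001111.


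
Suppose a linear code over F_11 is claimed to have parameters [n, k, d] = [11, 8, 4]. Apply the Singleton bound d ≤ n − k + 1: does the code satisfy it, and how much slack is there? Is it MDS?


Singleton RHS = n − k + 1 = 4, slack = 0, bound satisfied, MDS.

Singleton bound: d ≤ n − k + 1.
Here n = 11, k = 8, so n − k + 1 = 4.
Given d = 4, check d ≤ 4: YES.
Slack = (n − k + 1) − d = 0.
The code is MDS (slack = 0).
Description: the claimed parameters are [11, 8, 4]_11; such a code would be MDS (meets Singleton bound).


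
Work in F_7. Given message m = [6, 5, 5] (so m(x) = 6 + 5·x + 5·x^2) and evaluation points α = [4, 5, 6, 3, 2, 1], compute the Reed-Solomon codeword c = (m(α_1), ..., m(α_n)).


c = [1, 2, 6, 3, 1, 2]

Message polynomial: m(x) = 6 + 5·x + 5·x^2 (mod 7).
For each evaluation point α_i, compute m(α_i) mod 7:
  α_1 = 4: Horner steps 5 → 4 → 1, so m(4) = 1.
  α_2 = 5: Horner steps 5 → 2 → 2, so m(5) = 2.
  α_3 = 6: Horner steps 5 → 0 → 6, so m(6) = 6.
  α_4 = 3: Horner steps 5 → 6 → 3, so m(3) = 3.
  α_5 = 2: Horner steps 5 → 1 → 1, so m(2) = 1.
  α_6 = 1: Horner steps 5 → 3 → 2, so m(1) = 2.
Codeword c = [1, 2, 6, 3, 1, 2] ∈ F_7^6.


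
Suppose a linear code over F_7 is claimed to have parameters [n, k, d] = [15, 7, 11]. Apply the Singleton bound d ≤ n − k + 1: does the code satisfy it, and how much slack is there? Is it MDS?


Singleton RHS = n − k + 1 = 9, slack = -2, bound violated (no such code; not MDS).

Singleton bound: d ≤ n − k + 1.
Here n = 15, k = 7, so n − k + 1 = 9.
Given d = 11, check d ≤ 9: NO.
Slack = (n − k + 1) − d = -2.
The slack is negative: d = 11 exceeds n − k + 1 = 9 by 2, so the Singleton bound is violated and no linear [15, 7, 11]_7 code can exist. In particular it is not MDS (MDS requires d = n − k + 1 exactly).
Description: the claimed parameters are [15, 7, 11]_7; such a code would be impossible (violates the Singleton bound).


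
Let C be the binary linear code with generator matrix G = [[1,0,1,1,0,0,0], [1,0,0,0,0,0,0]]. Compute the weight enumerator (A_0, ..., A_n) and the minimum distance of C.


Weight distribution: A_0 = 1, A_1 = 1, A_2 = 1, A_3 = 1. Minimum distance d = 1.

Enumerate all 2^2 = 4 messages m ∈ F_2^2.
For each, compute codeword c = mG in F_2^7, then tally its weight.
  m = 00 → c = 0000000, weight = 0.
  m = 10 → c = 1011000, weight = 3.
  m = 01 → c = 1000000, weight = 1.
  m = 11 → c = 0011000, weight = 2.
Tally weights:
  weight 0: 1 codewords.
  weight 1: 1 codewords.
  weight 2: 1 codewords.
  weight 3: 1 codewords.
Minimum distance d = smallest w > 0 with A_w > 0 = 1.
Sanity: Σ A_w = 4 = 2^2 = 4 ✓.


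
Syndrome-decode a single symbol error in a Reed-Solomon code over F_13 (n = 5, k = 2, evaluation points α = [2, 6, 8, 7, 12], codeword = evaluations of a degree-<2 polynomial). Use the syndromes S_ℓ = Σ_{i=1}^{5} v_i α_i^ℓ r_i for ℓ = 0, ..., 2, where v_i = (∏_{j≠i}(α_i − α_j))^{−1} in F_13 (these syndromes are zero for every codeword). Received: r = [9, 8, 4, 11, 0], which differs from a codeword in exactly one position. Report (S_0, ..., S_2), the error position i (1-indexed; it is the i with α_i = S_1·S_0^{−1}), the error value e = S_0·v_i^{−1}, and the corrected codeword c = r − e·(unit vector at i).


S = (4, 6, 9), error at position 3, error magnitude e = 3, c = [9, 8, 1, 11, 0].

Step 1: column multipliers v_i = (∏_{j≠i}(α_i − α_j))^{−1} mod 13.
  i = 1 (α = 2): (2−6)(2−8)(2−7)(2−12) = (−4)·(−6)·(−5)·(−10) = 1200 ≡ 4, so v_1 = 4^{−1} = 10 (mod 13).
  i = 2 (α = 6): (6−2)(6−8)(6−7)(6−12) = 4·(−2)·(−1)·(−6) = −48 ≡ 4, so v_2 = 4^{−1} = 10 (mod 13).
  i = 3 (α = 8): (8−2)(8−6)(8−7)(8−12) = 6·2·1·(−4) = −48 ≡ 4, so v_3 = 4^{−1} = 10 (mod 13).
  i = 4 (α = 7): (7−2)(7−6)(7−8)(7−12) = 5·1·(−1)·(−5) = 25 ≡ 12, so v_4 = 12^{−1} = 12 (mod 13).
  i = 5 (α = 12): (12−2)(12−6)(12−8)(12−7) = 10·6·4·5 = 1200 ≡ 4, so v_5 = 4^{−1} = 10 (mod 13).
  v = [10, 10, 10, 12, 10].
Step 2: syndromes of r = [9, 8, 4, 11, 0] (all sums mod 13).
  S_0 = Σ v_i r_i = 10·9 + 10·8 + 10·4 + 12·11 + 10·0 = 342 ≡ 4.
  S_1 = Σ v_i α_i r_i = 10·2·9 + 10·6·8 + 10·8·4 + 12·7·11 + 10·12·0 = 1904 ≡ 6.
  α_i^2 mod 13 = [4, 10, 12, 10, 1].
  S_2 = Σ v_i α_i^2 r_i = 10·4·9 + 10·10·8 + 10·12·4 + 12·10·11 + 10·1·0 = 2960 ≡ 9.
  S = (4, 6, 9) ≠ 0, so r is not a codeword (an error is present).
Step 3: locate the error. For a single error e at position i, S_ℓ = v_i·e·α_i^ℓ, so α_err = S_1/S_0.
  S_0^{−1} = 4^{−1} = 10 (mod 13), so α_err = 6·10 = 60 ≡ 8 = α_3. Error position i = 3.
  Consistency check: S_2/S_1 = 9·11 = 99 ≡ 8 = α_err ✓ (single-error assumption holds).
Step 4: error magnitude e = S_0/v_3 = S_0·∏_{j≠3}(α_3 − α_j) = 4·4 = 16 ≡ 3 (mod 13).
Step 5: correct position 3: c_3 = r_3 − e = 4 − 3 ≡ 1 (mod 13). Hence c = [9, 8, 1, 11, 0].
  Check: interpolating c through the α_i gives m(x) = 3 + 3·x (degree < 2) with m(α_i) = c_i for every i, so c is indeed a codeword.


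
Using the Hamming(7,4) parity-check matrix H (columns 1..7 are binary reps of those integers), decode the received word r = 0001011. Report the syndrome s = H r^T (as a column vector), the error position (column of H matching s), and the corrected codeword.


s = (1, 0, 1)^T, error position = 5, corrected codeword c = 0001111

Compute s = H r^T mod 2 one row at a time:
  s_1 = 1 + 0 + 1 + 1 = 3 ≡ 1 (mod 2).
  s_2 = 0 + 0 + 1 + 1 = 2 ≡ 0 (mod 2).
  s_3 = 0 + 0 + 0 + 1 = 1 ≡ 1 (mod 2).
s = (1, 0, 1)^T — this equals column 5 of H (binary 101), so error is at position 5.
Correct: flip bit 5 of r = 0001011 to get c = 0001111.


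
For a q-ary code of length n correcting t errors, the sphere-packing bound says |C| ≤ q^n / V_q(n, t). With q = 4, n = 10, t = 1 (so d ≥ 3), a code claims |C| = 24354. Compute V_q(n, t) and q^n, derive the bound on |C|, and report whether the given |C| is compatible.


V_q(n, t) = 31, q^n = 1048576, Hamming bound = 33825, |C| = 24354 ≤ bound (satisfied).

Step 1: Compute V_q(n, t) = Σ_{j=0}^1 C(n, j) (q−1)^j.
  j = 0: C(10,0)·(3)^0 = 1·1 = 1.
  j = 1: C(10,1)·(3)^1 = 10·3 = 30.
  V_q(n, t) = 1 + 30 = 31.
Step 2: q^n = 4^10 = 1048576.
Step 3: Hamming bound ⌊q^n / V_q(n,t)⌋ = ⌊1048576/31⌋ = 33825.
Step 4: Compare |C| = 24354 to 33825: satisfied.
The claimed |C| lies below the Hamming bound.


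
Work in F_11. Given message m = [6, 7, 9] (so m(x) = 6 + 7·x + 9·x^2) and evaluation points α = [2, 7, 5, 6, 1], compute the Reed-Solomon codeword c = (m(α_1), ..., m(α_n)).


c = [1, 1, 2, 9, 0]

Message polynomial: m(x) = 6 + 7·x + 9·x^2 (mod 11).
For each evaluation point α_i, compute m(α_i) mod 11:
  α_1 = 2: Horner steps 9 → 3 → 1, so m(2) = 1.
  α_2 = 7: Horner steps 9 → 4 → 1, so m(7) = 1.
  α_3 = 5: Horner steps 9 → 8 → 2, so m(5) = 2.
  α_4 = 6: Horner steps 9 → 6 → 9, so m(6) = 9.
  α_5 = 1: Horner steps 9 → 5 → 0, so m(1) = 0.
Codeword c = [1, 1, 2, 9, 0] ∈ F_11^5.


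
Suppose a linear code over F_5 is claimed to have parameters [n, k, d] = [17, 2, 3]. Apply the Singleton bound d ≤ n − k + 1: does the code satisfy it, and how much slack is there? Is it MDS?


Singleton RHS = n − k + 1 = 16, slack = 13, bound satisfied, not MDS.

Singleton bound: d ≤ n − k + 1.
Here n = 17, k = 2, so n − k + 1 = 16.
Given d = 3, check d ≤ 16: YES.
Slack = (n − k + 1) − d = 13.
The code is NOT MDS (slack = 13 > 0).
Description: the claimed parameters are [17, 2, 3]_5; such a code would be non-MDS.


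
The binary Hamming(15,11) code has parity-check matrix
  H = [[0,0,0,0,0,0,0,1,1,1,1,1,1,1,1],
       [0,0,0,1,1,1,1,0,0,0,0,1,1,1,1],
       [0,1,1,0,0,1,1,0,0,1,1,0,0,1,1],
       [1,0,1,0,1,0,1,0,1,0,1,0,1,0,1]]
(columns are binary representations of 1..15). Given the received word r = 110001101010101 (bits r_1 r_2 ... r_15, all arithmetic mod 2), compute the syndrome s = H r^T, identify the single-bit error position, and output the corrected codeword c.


s = (0, 0, 1, 0)^T, error position = 2, corrected codeword c = 100001101010101

Compute s = H r^T mod 2 one row at a time:
  s_1 = 0 + 1 + 0 + 1 + 0 + 1 + 0 + 1 = 4 ≡ 0 (mod 2).
  s_2 = 0 + 0 + 1 + 1 + 0 + 1 + 0 + 1 = 4 ≡ 0 (mod 2).
  s_3 = 1 + 0 + 1 + 1 + 0 + 1 + 0 + 1 = 5 ≡ 1 (mod 2).
  s_4 = 1 + 0 + 0 + 1 + 1 + 1 + 1 + 1 = 6 ≡ 0 (mod 2).
s = (0, 0, 1, 0)^T — this equals column 2 of H (binary 0010), so error is at position 2.
Correct: flip bit 2 of r = 110001101010101 to get c = 100001101010101.


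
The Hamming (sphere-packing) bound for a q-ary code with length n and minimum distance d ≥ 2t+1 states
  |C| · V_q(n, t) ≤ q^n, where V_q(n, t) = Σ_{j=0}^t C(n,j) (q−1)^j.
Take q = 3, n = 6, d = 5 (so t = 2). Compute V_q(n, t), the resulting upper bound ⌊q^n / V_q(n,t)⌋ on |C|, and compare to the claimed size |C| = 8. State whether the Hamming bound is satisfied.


V_q(n, t) = 73, q^n = 729, Hamming bound = 9, |C| = 8 ≤ bound (satisfied).

Step 1: Compute V_q(n, t) = Σ_{j=0}^2 C(n, j) (q−1)^j.
  j = 0: C(6,0)·(2)^0 = 1·1 = 1.
  j = 1: C(6,1)·(2)^1 = 6·2 = 12.
  j = 2: C(6,2)·(2)^2 = 15·4 = 60.
  V_q(n, t) = 1 + 12 + 60 = 73.
Step 2: q^n = 3^6 = 729.
Step 3: Hamming bound ⌊q^n / V_q(n,t)⌋ = ⌊729/73⌋ = 9.
Step 4: Compare |C| = 8 to 9: satisfied.
The claimed |C| lies below the Hamming bound.


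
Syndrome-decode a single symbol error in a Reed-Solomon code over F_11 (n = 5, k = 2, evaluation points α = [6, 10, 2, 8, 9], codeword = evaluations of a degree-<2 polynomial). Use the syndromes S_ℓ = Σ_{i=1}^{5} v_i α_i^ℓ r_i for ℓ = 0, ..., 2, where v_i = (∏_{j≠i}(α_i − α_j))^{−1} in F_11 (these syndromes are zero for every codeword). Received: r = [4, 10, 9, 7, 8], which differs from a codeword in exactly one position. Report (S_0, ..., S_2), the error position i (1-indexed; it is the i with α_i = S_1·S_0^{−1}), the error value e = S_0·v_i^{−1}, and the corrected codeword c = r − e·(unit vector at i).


S = (5, 1, 9), error at position 5, error magnitude e = 5, c = [4, 10, 9, 7, 3].

Step 1: column multipliers v_i = (∏_{j≠i}(α_i − α_j))^{−1} mod 11.
  i = 1 (α = 6): (6−10)(6−2)(6−8)(6−9) = (−4)·4·(−2)·(−3) = −96 ≡ 3, so v_1 = 3^{−1} = 4 (mod 11).
  i = 2 (α = 10): (10−6)(10−2)(10−8)(10−9) = 4·8·2·1 = 64 ≡ 9, so v_2 = 9^{−1} = 5 (mod 11).
  i = 3 (α = 2): (2−6)(2−10)(2−8)(2−9) = (−4)·(−8)·(−6)·(−7) = 1344 ≡ 2, so v_3 = 2^{−1} = 6 (mod 11).
  i = 4 (α = 8): (8−6)(8−10)(8−2)(8−9) = 2·(−2)·6·(−1) = 24 ≡ 2, so v_4 = 2^{−1} = 6 (mod 11).
  i = 5 (α = 9): (9−6)(9−10)(9−2)(9−8) = 3·(−1)·7·1 = −21 ≡ 1, so v_5 = 1^{−1} = 1 (mod 11).
  v = [4, 5, 6, 6, 1].
Step 2: syndromes of r = [4, 10, 9, 7, 8] (all sums mod 11).
  S_0 = Σ v_i r_i = 4·4 + 5·10 + 6·9 + 6·7 + 1·8 = 170 ≡ 5.
  S_1 = Σ v_i α_i r_i = 4·6·4 + 5·10·10 + 6·2·9 + 6·8·7 + 1·9·8 = 1112 ≡ 1.
  α_i^2 mod 11 = [3, 1, 4, 9, 4].
  S_2 = Σ v_i α_i^2 r_i = 4·3·4 + 5·1·10 + 6·4·9 + 6·9·7 + 1·4·8 = 724 ≡ 9.
  S = (5, 1, 9) ≠ 0, so r is not a codeword (an error is present).
Step 3: locate the error. For a single error e at position i, S_ℓ = v_i·e·α_i^ℓ, so α_err = S_1/S_0.
  S_0^{−1} = 5^{−1} = 9 (mod 11), so α_err = 1·9 = 9 ≡ 9 = α_5. Error position i = 5.
  Consistency check: S_2/S_1 = 9·1 = 9 ≡ 9 = α_err ✓ (single-error assumption holds).
Step 4: error magnitude e = S_0/v_5 = S_0·∏_{j≠5}(α_5 − α_j) = 5·1 = 5 ≡ 5 (mod 11).
Step 5: correct position 5: c_5 = r_5 − e = 8 − 5 ≡ 3 (mod 11). Hence c = [4, 10, 9, 7, 3].
  Check: interpolating c through the α_i gives m(x) = 6 + 7·x (degree < 2) with m(α_i) = c_i for every i, so c is indeed a codeword.


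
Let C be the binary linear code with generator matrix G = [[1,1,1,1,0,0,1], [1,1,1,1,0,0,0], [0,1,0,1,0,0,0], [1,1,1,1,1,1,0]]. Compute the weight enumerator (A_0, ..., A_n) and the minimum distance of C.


Weight distribution: A_0 = 1, A_1 = 1, A_2 = 3, A_3 = 3, A_4 = 3, A_5 = 3, A_6 = 1, A_7 = 1. Minimum distance d = 1.

Enumerate all 2^4 = 16 messages m ∈ F_2^4.
For each, compute codeword c = mG in F_2^7, then tally its weight.
  m = 0000 → c = 0000000, weight = 0.
  m = 1000 → c = 1111001, weight = 5.
  m = 0100 → c = 1111000, weight = 4.
  m = 1100 → c = 0000001, weight = 1.
  m = 0010 → c = 0101000, weight = 2.
  m = 1010 → c = 1010001, weight = 3.
  m = 0110 → c = 1010000, weight = 2.
  m = 1110 → c = 0101001, weight = 3.
  m = 0001 → c = 1111110, weight = 6.
  m = 1001 → c = 0000111, weight = 3.
  m = 0101 → c = 0000110, weight = 2.
  m = 1101 → c = 1111111, weight = 7.
  m = 0011 → c = 1010110, weight = 4.
  m = 1011 → c = 0101111, weight = 5.
  m = 0111 → c = 0101110, weight = 4.
  m = 1111 → c = 1010111, weight = 5.
Tally weights:
  weight 0: 1 codewords.
  weight 1: 1 codewords.
  weight 2: 3 codewords.
  weight 3: 3 codewords.
  weight 4: 3 codewords.
  weight 5: 3 codewords.
  weight 6: 1 codewords.
  weight 7: 1 codewords.
Minimum distance d = smallest w > 0 with A_w > 0 = 1.
Sanity: Σ A_w = 16 = 2^4 = 16 ✓.


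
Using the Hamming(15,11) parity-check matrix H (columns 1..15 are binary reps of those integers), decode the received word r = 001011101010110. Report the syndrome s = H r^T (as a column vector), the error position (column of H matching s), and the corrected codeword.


s = (0, 1, 1, 0)^T, error position = 6, corrected codeword c = 001010101010110

Compute s = H r^T mod 2 one row at a time:
  s_1 = 0 + 1 + 0 + 1 + 0 + 1 + 1 + 0 = 4 ≡ 0 (mod 2).
  s_2 = 0 + 1 + 1 + 1 + 0 + 1 + 1 + 0 = 5 ≡ 1 (mod 2).
  s_3 = 0 + 1 + 1 + 1 + 0 + 1 + 1 + 0 = 5 ≡ 1 (mod 2).
  s_4 = 0 + 1 + 1 + 1 + 1 + 1 + 1 + 0 = 6 ≡ 0 (mod 2).
s = (0, 1, 1, 0)^T — this equals column 6 of H (binary 0110), so error is at position 6.
Correct: flip bit 6 of r = 001011101010110 to get c = 001010101010110.


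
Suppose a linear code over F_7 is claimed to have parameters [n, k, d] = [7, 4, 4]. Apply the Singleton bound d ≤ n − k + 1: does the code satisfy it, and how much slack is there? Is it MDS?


Singleton RHS = n − k + 1 = 4, slack = 0, bound satisfied, MDS.

Singleton bound: d ≤ n − k + 1.
Here n = 7, k = 4, so n − k + 1 = 4.
Given d = 4, check d ≤ 4: YES.
Slack = (n − k + 1) − d = 0.
The code is MDS (slack = 0).
Description: the claimed parameters are [7, 4, 4]_7; such a code would be MDS (meets Singleton bound).


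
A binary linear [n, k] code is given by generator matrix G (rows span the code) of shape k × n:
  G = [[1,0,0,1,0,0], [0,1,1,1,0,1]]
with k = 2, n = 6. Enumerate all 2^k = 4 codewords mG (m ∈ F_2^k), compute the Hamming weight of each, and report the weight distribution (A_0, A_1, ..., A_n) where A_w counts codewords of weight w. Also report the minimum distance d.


Weight distribution: A_0 = 1, A_2 = 1, A_4 = 2. Minimum distance d = 2.

Enumerate all 2^2 = 4 messages m ∈ F_2^2.
For each, compute codeword c = mG in F_2^6, then tally its weight.
  m = 00 → c = 000000, weight = 0.
  m = 10 → c = 100100, weight = 2.
  m = 01 → c = 011101, weight = 4.
  m = 11 → c = 111001, weight = 4.
Tally weights:
  weight 0: 1 codewords.
  weight 2: 1 codewords.
  weight 4: 2 codewords.
Minimum distance d = smallest w > 0 with A_w > 0 = 2.
Sanity: Σ A_w = 4 = 2^2 = 4 ✓.


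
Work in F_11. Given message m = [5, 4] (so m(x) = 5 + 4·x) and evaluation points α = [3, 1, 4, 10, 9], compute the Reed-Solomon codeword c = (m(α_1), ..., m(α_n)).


c = [6, 9, 10, 1, 8]

Message polynomial: m(x) = 5 + 4·x (mod 11).
For each evaluation point α_i, compute m(α_i) mod 11:
  α_1 = 3: Horner steps 4 → 6, so m(3) = 6.
  α_2 = 1: Horner steps 4 → 9, so m(1) = 9.
  α_3 = 4: Horner steps 4 → 10, so m(4) = 10.
  α_4 = 10: Horner steps 4 → 1, so m(10) = 1.
  α_5 = 9: Horner steps 4 → 8, so m(9) = 8.
Codeword c = [6, 9, 10, 1, 8] ∈ F_11^5.


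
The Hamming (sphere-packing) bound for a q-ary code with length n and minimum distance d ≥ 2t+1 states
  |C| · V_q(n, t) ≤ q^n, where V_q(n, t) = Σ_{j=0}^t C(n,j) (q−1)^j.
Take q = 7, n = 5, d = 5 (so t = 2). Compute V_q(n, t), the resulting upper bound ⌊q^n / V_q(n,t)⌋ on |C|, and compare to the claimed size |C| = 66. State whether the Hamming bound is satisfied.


V_q(n, t) = 391, q^n = 16807, Hamming bound = 42, |C| = 66 > bound (violated).

Step 1: Compute V_q(n, t) = Σ_{j=0}^2 C(n, j) (q−1)^j.
  j = 0: C(5,0)·(6)^0 = 1·1 = 1.
  j = 1: C(5,1)·(6)^1 = 5·6 = 30.
  j = 2: C(5,2)·(6)^2 = 10·36 = 360.
  V_q(n, t) = 1 + 30 + 360 = 391.
Step 2: q^n = 7^5 = 16807.
Step 3: Hamming bound ⌊q^n / V_q(n,t)⌋ = ⌊16807/391⌋ = 42.
Step 4: Compare |C| = 66 to 42: violated.
The claimed |C| lies above the Hamming bound, so no 7-ary code of length 5 with d ≥ 5 can have 66 codewords.


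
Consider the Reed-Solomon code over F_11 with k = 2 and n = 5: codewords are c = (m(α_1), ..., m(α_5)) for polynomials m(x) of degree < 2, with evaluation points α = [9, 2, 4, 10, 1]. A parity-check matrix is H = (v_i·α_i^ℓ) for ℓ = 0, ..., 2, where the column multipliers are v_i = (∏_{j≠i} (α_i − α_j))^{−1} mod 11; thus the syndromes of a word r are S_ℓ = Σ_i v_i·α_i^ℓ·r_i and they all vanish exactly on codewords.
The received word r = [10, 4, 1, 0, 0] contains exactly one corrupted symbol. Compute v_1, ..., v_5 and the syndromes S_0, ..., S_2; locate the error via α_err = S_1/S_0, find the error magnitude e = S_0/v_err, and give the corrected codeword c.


S = (10, 1, 10), error at position 4, error magnitude e = 8, c = [10, 4, 1, 3, 0].

Step 1: column multipliers v_i = (∏_{j≠i}(α_i − α_j))^{−1} mod 11.
  i = 1 (α = 9): (9−2)(9−4)(9−10)(9−1) = 7·5·(−1)·8 = −280 ≡ 6, so v_1 = 6^{−1} = 2 (mod 11).
  i = 2 (α = 2): (2−9)(2−4)(2−10)(2−1) = (−7)·(−2)·(−8)·1 = −112 ≡ 9, so v_2 = 9^{−1} = 5 (mod 11).
  i = 3 (α = 4): (4−9)(4−2)(4−10)(4−1) = (−5)·2·(−6)·3 = 180 ≡ 4, so v_3 = 4^{−1} = 3 (mod 11).
  i = 4 (α = 10): (10−9)(10−2)(10−4)(10−1) = 1·8·6·9 = 432 ≡ 3, so v_4 = 3^{−1} = 4 (mod 11).
  i = 5 (α = 1): (1−9)(1−2)(1−4)(1−10) = (−8)·(−1)·(−3)·(−9) = 216 ≡ 7, so v_5 = 7^{−1} = 8 (mod 11).
  v = [2, 5, 3, 4, 8].
Step 2: syndromes of r = [10, 4, 1, 0, 0] (all sums mod 11).
  S_0 = Σ v_i r_i = 2·10 + 5·4 + 3·1 + 4·0 + 8·0 = 43 ≡ 10.
  S_1 = Σ v_i α_i r_i = 2·9·10 + 5·2·4 + 3·4·1 + 4·10·0 + 8·1·0 = 232 ≡ 1.
  α_i^2 mod 11 = [4, 4, 5, 1, 1].
  S_2 = Σ v_i α_i^2 r_i = 2·4·10 + 5·4·4 + 3·5·1 + 4·1·0 + 8·1·0 = 175 ≡ 10.
  S = (10, 1, 10) ≠ 0, so r is not a codeword (an error is present).
Step 3: locate the error. For a single error e at position i, S_ℓ = v_i·e·α_i^ℓ, so α_err = S_1/S_0.
  S_0^{−1} = 10^{−1} = 10 (mod 11), so α_err = 1·10 = 10 ≡ 10 = α_4. Error position i = 4.
  Consistency check: S_2/S_1 = 10·1 = 10 ≡ 10 = α_err ✓ (single-error assumption holds).
Step 4: error magnitude e = S_0/v_4 = S_0·∏_{j≠4}(α_4 − α_j) = 10·3 = 30 ≡ 8 (mod 11).
Step 5: correct position 4: c_4 = r_4 − e = 0 − 8 ≡ 3 (mod 11). Hence c = [10, 4, 1, 3, 0].
  Check: interpolating c through the α_i gives m(x) = 7 + 4·x (degree < 2) with m(α_i) = c_i for every i, so c is indeed a codeword.


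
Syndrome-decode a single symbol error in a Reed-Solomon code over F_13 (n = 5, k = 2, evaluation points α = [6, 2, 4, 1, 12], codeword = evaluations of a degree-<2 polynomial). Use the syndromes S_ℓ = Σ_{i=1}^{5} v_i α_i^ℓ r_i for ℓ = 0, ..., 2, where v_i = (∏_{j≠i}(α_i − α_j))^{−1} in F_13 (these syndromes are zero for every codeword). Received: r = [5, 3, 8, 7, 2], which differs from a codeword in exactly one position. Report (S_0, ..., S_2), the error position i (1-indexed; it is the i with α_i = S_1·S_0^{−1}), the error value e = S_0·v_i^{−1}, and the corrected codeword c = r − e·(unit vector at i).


S = (10, 8, 9), error at position 1, error magnitude e = 5, c = [0, 3, 8, 7, 2].

Step 1: column multipliers v_i = (∏_{j≠i}(α_i − α_j))^{−1} mod 13.
  i = 1 (α = 6): (6−2)(6−4)(6−1)(6−12) = 4·2·5·(−6) = −240 ≡ 7, so v_1 = 7^{−1} = 2 (mod 13).
  i = 2 (α = 2): (2−6)(2−4)(2−1)(2−12) = (−4)·(−2)·1·(−10) = −80 ≡ 11, so v_2 = 11^{−1} = 6 (mod 13).
  i = 3 (α = 4): (4−6)(4−2)(4−1)(4−12) = (−2)·2·3·(−8) = 96 ≡ 5, so v_3 = 5^{−1} = 8 (mod 13).
  i = 4 (α = 1): (1−6)(1−2)(1−4)(1−12) = (−5)·(−1)·(−3)·(−11) = 165 ≡ 9, so v_4 = 9^{−1} = 3 (mod 13).
  i = 5 (α = 12): (12−6)(12−2)(12−4)(12−1) = 6·10·8·11 = 5280 ≡ 2, so v_5 = 2^{−1} = 7 (mod 13).
  v = [2, 6, 8, 3, 7].
Step 2: syndromes of r = [5, 3, 8, 7, 2] (all sums mod 13).
  S_0 = Σ v_i r_i = 2·5 + 6·3 + 8·8 + 3·7 + 7·2 = 127 ≡ 10.
  S_1 = Σ v_i α_i r_i = 2·6·5 + 6·2·3 + 8·4·8 + 3·1·7 + 7·12·2 = 541 ≡ 8.
  α_i^2 mod 13 = [10, 4, 3, 1, 1].
  S_2 = Σ v_i α_i^2 r_i = 2·10·5 + 6·4·3 + 8·3·8 + 3·1·7 + 7·1·2 = 399 ≡ 9.
  S = (10, 8, 9) ≠ 0, so r is not a codeword (an error is present).
Step 3: locate the error. For a single error e at position i, S_ℓ = v_i·e·α_i^ℓ, so α_err = S_1/S_0.
  S_0^{−1} = 10^{−1} = 4 (mod 13), so α_err = 8·4 = 32 ≡ 6 = α_1. Error position i = 1.
  Consistency check: S_2/S_1 = 9·5 = 45 ≡ 6 = α_err ✓ (single-error assumption holds).
Step 4: error magnitude e = S_0/v_1 = S_0·∏_{j≠1}(α_1 − α_j) = 10·7 = 70 ≡ 5 (mod 13).
Step 5: correct position 1: c_1 = r_1 − e = 5 − 5 ≡ 0 (mod 13). Hence c = [0, 3, 8, 7, 2].
  Check: interpolating c through the α_i gives m(x) = 11 + 9·x (degree < 2) with m(α_i) = c_i for every i, so c is indeed a codeword.


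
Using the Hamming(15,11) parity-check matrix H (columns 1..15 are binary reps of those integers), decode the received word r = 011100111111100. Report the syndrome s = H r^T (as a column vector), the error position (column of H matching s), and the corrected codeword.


s = (0, 0, 1, 1)^T, error position = 3, corrected codeword c = 010100111111100

Compute s = H r^T mod 2 one row at a time:
  s_1 = 1 + 1 + 1 + 1 + 1 + 1 + 0 + 0 = 6 ≡ 0 (mod 2).
  s_2 = 1 + 0 + 0 + 1 + 1 + 1 + 0 + 0 = 4 ≡ 0 (mod 2).
  s_3 = 1 + 1 + 0 + 1 + 1 + 1 + 0 + 0 = 5 ≡ 1 (mod 2).
  s_4 = 0 + 1 + 0 + 1 + 1 + 1 + 1 + 0 = 5 ≡ 1 (mod 2).
s = (0, 0, 1, 1)^T — this equals column 3 of H (binary 0011), so error is at position 3.
Correct: flip bit 3 of r = 011100111111100 to get c = 010100111111100.
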